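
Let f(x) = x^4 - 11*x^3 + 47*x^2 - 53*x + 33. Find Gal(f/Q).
4T5: S_4

The polynomial is an irreducible quartic over Q and its discriminant is 52541989, which is not a perfect square, so the Galois group is not contained in A_4. The resolvent cubic y^3 - 47*y^2 + 451*y - 598 is irreducible over Q. An irreducible resolvent with non-square discriminant gives S_4.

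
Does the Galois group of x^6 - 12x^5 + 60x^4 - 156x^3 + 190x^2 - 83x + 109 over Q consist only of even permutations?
The polynomial is irreducible of degree 6 over Q. Its discriminant is 130819249407989, which is not a perfect square. A Galois group lies in the alternating group exactly when the discriminant is a square in Q, so the Galois group (S_6) is not contained in A_6.

No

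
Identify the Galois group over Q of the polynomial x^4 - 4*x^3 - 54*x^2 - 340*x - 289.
The polynomial is an irreducible quartic over Q and its discriminant is -197051353088, which is not a perfect square, so the Galois group is not contained in A_4. The resolvent cubic y^3 + 54*y^2 + 2516*y - 48552 has exactly one rational root, so the Galois group is C_4 or D_4. The quartic remains irreducible over Q(sqrt(disc)), so the group is D_4.

D_4 (order 8)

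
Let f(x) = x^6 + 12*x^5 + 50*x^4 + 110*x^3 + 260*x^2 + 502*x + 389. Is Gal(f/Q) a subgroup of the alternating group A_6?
Yes

The polynomial is irreducible of degree 6 over Q. Its discriminant is 38875225000000 = 6235000^2, a perfect square. A Galois group lies in the alternating group exactly when the discriminant is a square in Q, so the Galois group ((C_3 x C_3) : C_4) is contained in A_6.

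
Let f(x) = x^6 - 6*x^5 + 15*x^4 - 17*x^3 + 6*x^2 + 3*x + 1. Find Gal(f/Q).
C_3 x S_3, the group 6T5 of order 18

The polynomial f is an irreducible sextic over Q, so G = Gal(f/Q) is one of the 16 transitive subgroups 6T1, ..., 6T16 of S_6. The discriminant of f is -177147, which is not a perfect square, so G is not contained in A_6. The transitive groups of degree 6 not contained in A_6 are: C_6 (6T1, order 6), S_3 (6T2, order 6), D_6 (6T3, order 12), C_3 x S_3 (6T5, order 18), A_4 x C_2 (6T6, order 24), S_4 (6T8, order 24), S_3 x S_3 (6T9, order 36), S_4 x C_2 (6T11, order 48), (S_3 x S_3) : C_2 (6T13, order 72), PGL(2,5) (6T14, order 120), S_6 (6T16, order 720). By Dedekind's theorem, for a prime p not dividing disc(f) the degrees of the irreducible factors of f mod p form the cycle type of an element of G. Factoring f modulo the 33 such primes p <= 139 (skipping 3, which divides the discriminant), each new pattern first appears at: mod 2: f = (x^6 + x^4 + x^3 + x + 1), pattern 6; mod 7: f = (x + 2)(x + 4)(x + 5)(x^3 + 4x^2 + 3x + 3), pattern 3+1+1+1; mod 17: f = (x^2 + 3x + 3)(x^2 + 11x + 12)(x^2 + 14x + 9), pattern 2+2+2; mod 19: f = (x^3 + 16x^2 + 3x + 8)(x^3 + 16x^2 + 3x + 12), pattern 3+3; mod 73: f = (x + 41)(x + 42)(x + 43)(x + 50)(x + 51)(x + 59), pattern 1+1+1+1+1+1. No other pattern occurs in this range, so the set of observed cycle types is {6, 3+1+1+1, 2+2+2, 3+3, 1+1+1+1+1+1}. The candidates containing elements of all these cycle types are C_3 x S_3 (6T5) of order 18, S_3 x S_3 (6T9) of order 36, (S_3 x S_3) : C_2 (6T13) of order 72, S_6 (6T16) of order 720; the others are excluded. The observed types are precisely the cycle types that occur in C_3 x S_3 (6T5). Each of the other remaining candidates has further cycle types, and by the Chebotarev density theorem the matching factorization patterns would occur for a proportion of primes equal to their share of the group: S_3 x S_3 (6T9) additionally contains elements of type 2+2+1+1 (9 of its 36 elements, about 25% of primes); (S_3 x S_3) : C_2 (6T13) additionally contains elements of type 4+2, 3+2+1, 2+2+1+1, 2+1+1+1+1 (45 of its 72 elements, about 62% of primes); S_6 (6T16) additionally contains elements of type 5+1, 4+2, 4+1+1, 3+2+1, 2+2+1+1, 2+1+1+1+1 (504 of its 720 elements, about 70% of primes). None of the 33 primes tested shows any such pattern (for each of these groups the chance of that is below 10^-4), which rules them out. Hence G = C_3 x S_3 (6T5), of order 18.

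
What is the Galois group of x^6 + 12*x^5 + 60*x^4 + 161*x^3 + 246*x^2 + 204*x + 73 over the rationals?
C_6 (order 6)

The polynomial f is an irreducible sextic over Q, so G = Gal(f/Q) is one of the 16 transitive subgroups 6T1, ..., 6T16 of S_6. The discriminant of f is -19683, which is not a perfect square, so G is not contained in A_6. The transitive groups of degree 6 not contained in A_6 are: C_6 (6T1, order 6), S_3 (6T2, order 6), D_6 (6T3, order 12), C_3 x S_3 (6T5, order 18), A_4 x C_2 (6T6, order 24), S_4 (6T8, order 24), S_3 x S_3 (6T9, order 36), S_4 x C_2 (6T11, order 48), (S_3 x S_3) : C_2 (6T13, order 72), PGL(2,5) (6T14, order 120), S_6 (6T16, order 720). By Dedekind's theorem, for a prime p not dividing disc(f) the degrees of the irreducible factors of f mod p form the cycle type of an element of G. Factoring f modulo the 37 such primes p <= 163 (skipping 3, which divides the discriminant), each new pattern first appears at: mod 2: f = (x^6 + x^3 + 1), pattern 6; mod 7: f = (x^3 + 6x^2 + 5x + 4)(x^3 + 6x^2 + 5x + 6), pattern 3+3; mod 17: f = (x^2 + 7x + 11)(x^2 + 8x + 13)(x^2 + 14x + 8), pattern 2+2+2; mod 19: f = (x + 4)(x + 5)(x + 12)(x + 15)(x + 16)(x + 17), pattern 1+1+1+1+1+1. No other pattern occurs in this range, so the set of observed cycle types is {6, 3+3, 2+2+2, 1+1+1+1+1+1}. The candidates containing elements of all these cycle types are C_6 (6T1) of order 6, D_6 (6T3) of order 12, C_3 x S_3 (6T5) of order 18, A_4 x C_2 (6T6) of order 24, S_3 x S_3 (6T9) of order 36, S_4 x C_2 (6T11) of order 48, (S_3 x S_3) : C_2 (6T13) of order 72, PGL(2,5) (6T14) of order 120, S_6 (6T16) of order 720; the others are excluded. The observed types are precisely the cycle types that occur in C_6 (6T1). Each of the other remaining candidates has further cycle types, and by the Chebotarev density theorem the matching factorization patterns would occur for a proportion of primes equal to their share of the group: D_6 (6T3) additionally contains elements of type 2+2+1+1 (3 of its 12 elements, about 25% of primes); C_3 x S_3 (6T5) additionally contains elements of type 3+1+1+1 (4 of its 18 elements, about 22% of primes); A_4 x C_2 (6T6) additionally contains elements of type 2+2+1+1, 2+1+1+1+1 (6 of its 24 elements, about 25% of primes); S_3 x S_3 (6T9) additionally contains elements of type 3+1+1+1, 2+2+1+1 (13 of its 36 elements, about 36% of primes); S_4 x C_2 (6T11) additionally contains elements of type 4+2, 4+1+1, 2+2+1+1, 2+1+1+1+1 (24 of its 48 elements, about 50% of primes); (S_3 x S_3) : C_2 (6T13) additionally contains elements of type 4+2, 3+2+1, 3+1+1+1, 2+2+1+1, 2+1+1+1+1 (49 of its 72 elements, about 68% of primes); PGL(2,5) (6T14) additionally contains elements of type 5+1, 4+1+1, 2+2+1+1 (69 of its 120 elements, about 58% of primes); S_6 (6T16) additionally contains elements of type 5+1, 4+2, 4+1+1, 3+2+1, 3+1+1+1, 2+2+1+1, 2+1+1+1+1 (544 of its 720 elements, about 76% of primes). None of the 37 primes tested shows any such pattern (for each of these groups the chance of that is below 10^-4), which rules them out. Hence G = C_6 (6T1), of order 6.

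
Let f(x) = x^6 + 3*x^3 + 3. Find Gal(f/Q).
The polynomial f is an irreducible sextic over Q, so G = Gal(f/Q) is one of the 16 transitive subgroups 6T1, ..., 6T16 of S_6. The discriminant of f is -177147, which is not a perfect square, so G is not contained in A_6. The transitive groups of degree 6 not contained in A_6 are: C_6 (6T1, order 6), S_3 (6T2, order 6), D_6 (6T3, order 12), C_3 x S_3 (6T5, order 18), A_4 x C_2 (6T6, order 24), S_4 (6T8, order 24), S_3 x S_3 (6T9, order 36), S_4 x C_2 (6T11, order 48), (S_3 x S_3) : C_2 (6T13, order 72), PGL(2,5) (6T14, order 120), S_6 (6T16, order 720). By Dedekind's theorem, for a prime p not dividing disc(f) the degrees of the irreducible factors of f mod p form the cycle type of an element of G. Factoring f modulo the 33 such primes p <= 139 (skipping 3, which divides the discriminant), each new pattern first appears at: mod 2: f = (x^6 + x^3 + 1), pattern 6; mod 7: f = (x + 3)(x + 5)(x + 6)(x^3 + 4), pattern 3+1+1+1; mod 17: f = (x^2 + 5x + 7)(x^2 + 13x + 7)(x^2 + 16x + 7), pattern 2+2+2; mod 19: f = (x^3 + 9)(x^3 + 13), pattern 3+3; mod 73: f = (x + 42)(x + 43)(x + 44)(x + 51)(x + 52)(x + 60), pattern 1+1+1+1+1+1. No other pattern occurs in this range, so the set of observed cycle types is {6, 3+1+1+1, 2+2+2, 3+3, 1+1+1+1+1+1}. The candidates containing elements of all these cycle types are C_3 x S_3 (6T5) of order 18, S_3 x S_3 (6T9) of order 36, (S_3 x S_3) : C_2 (6T13) of order 72, S_6 (6T16) of order 720; the others are excluded. The observed types are precisely the cycle types that occur in C_3 x S_3 (6T5). Each of the other remaining candidates has further cycle types, and by the Chebotarev density theorem the matching factorization patterns would occur for a proportion of primes equal to their share of the group: S_3 x S_3 (6T9) additionally contains elements of type 2+2+1+1 (9 of its 36 elements, about 25% of primes); (S_3 x S_3) : C_2 (6T13) additionally contains elements of type 4+2, 3+2+1, 2+2+1+1, 2+1+1+1+1 (45 of its 72 elements, about 62% of primes); S_6 (6T16) additionally contains elements of type 5+1, 4+2, 4+1+1, 3+2+1, 2+2+1+1, 2+1+1+1+1 (504 of its 720 elements, about 70% of primes). None of the 33 primes tested shows any such pattern (for each of these groups the chance of that is below 10^-4), which rules them out. Hence G = C_3 x S_3 (6T5), of order 18.

C_3 x S_3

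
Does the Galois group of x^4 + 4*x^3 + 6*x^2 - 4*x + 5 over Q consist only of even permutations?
The polynomial is irreducible of degree 4 over Q. Its discriminant is 331776 = 576^2, a perfect square. A Galois group lies in the alternating group exactly when the discriminant is a square in Q, so the Galois group (A_4) is contained in A_4.

Yes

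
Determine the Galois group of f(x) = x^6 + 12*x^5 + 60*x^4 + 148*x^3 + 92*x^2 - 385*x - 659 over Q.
The polynomial f is an irreducible sextic over Q, so G = Gal(f/Q) is one of the 16 transitive subgroups 6T1, ..., 6T16 of S_6. The discriminant of f is 60811095694181, which is not a perfect square, so G is not contained in A_6. The transitive groups of degree 6 not contained in A_6 are: C_6 (6T1, order 6), S_3 (6T2, order 6), D_6 (6T3, order 12), C_3 x S_3 (6T5, order 18), A_4 x C_2 (6T6, order 24), S_4 (6T8, order 24), S_3 x S_3 (6T9, order 36), S_4 x C_2 (6T11, order 48), (S_3 x S_3) : C_2 (6T13, order 72), PGL(2,5) (6T14, order 120), S_6 (6T16, order 720). By Dedekind's theorem, for a prime p not dividing disc(f) the degrees of the irreducible factors of f mod p form the cycle type of an element of G. Factoring f modulo the 6 such primes p <= 17 (skipping 7, which divides the discriminant), each new pattern first appears at: mod 2: f = (x^6 + x + 1), pattern 6; mod 5: f = (x + 2)(x^5 + 3x^2 + x + 3), pattern 5+1; mod 17: f = (x + 16)(x^2 + 15x + 15)(x^3 + 15x^2 + 3x + 2), pattern 3+2+1. No other pattern occurs in this range, so the set of observed cycle types is {6, 5+1, 3+2+1}. Among the candidates above, the only group containing elements of all these cycle types is S_6 (6T16); every other candidate lacks at least one of them. Hence G = S_6 (6T16), of order 720.

S_6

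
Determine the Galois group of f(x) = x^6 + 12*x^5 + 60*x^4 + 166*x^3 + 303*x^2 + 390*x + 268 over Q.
The polynomial f is an irreducible sextic over Q, so G = Gal(f/Q) is one of the 16 transitive subgroups 6T1, ..., 6T16 of S_6. The discriminant of f is -1160950579200, which is not a perfect square, so G is not contained in A_6. The transitive groups of degree 6 not contained in A_6 are: C_6 (6T1, order 6), S_3 (6T2, order 6), D_6 (6T3, order 12), C_3 x S_3 (6T5, order 18), A_4 x C_2 (6T6, order 24), S_4 (6T8, order 24), S_3 x S_3 (6T9, order 36), S_4 x C_2 (6T11, order 48), (S_3 x S_3) : C_2 (6T13, order 72), PGL(2,5) (6T14, order 120), S_6 (6T16, order 720). By Dedekind's theorem, for a prime p not dividing disc(f) the degrees of the irreducible factors of f mod p form the cycle type of an element of G. Factoring f modulo the 23 such primes p <= 101 (skipping 2, 3, 5, which divide the discriminant), each new pattern first appears at: mod 7: f = (x^3 + 6x^2 + 4x + 4)(x^3 + 6x^2 + 6x + 4), pattern 3+3; mod 11: f = (x^2 + 9)(x^2 + 2x + 5)(x^2 + 10x + 4), pattern 2+2+2; mod 61: f = (x + 26)(x + 28)(x + 45)(x + 49)(x + 51)(x + 57), pattern 1+1+1+1+1+1. No other pattern occurs in this range, so the set of observed cycle types is {3+3, 2+2+2, 1+1+1+1+1+1}. The candidates containing elements of all these cycle types are C_6 (6T1) of order 6, S_3 (6T2) of order 6, D_6 (6T3) of order 12, C_3 x S_3 (6T5) of order 18, A_4 x C_2 (6T6) of order 24, S_4 (6T8) of order 24, S_3 x S_3 (6T9) of order 36, S_4 x C_2 (6T11) of order 48, (S_3 x S_3) : C_2 (6T13) of order 72, PGL(2,5) (6T14) of order 120, S_6 (6T16) of order 720; the others are excluded. The observed types are precisely the cycle types that occur in S_3 (6T2). Each of the other remaining candidates has further cycle types, and by the Chebotarev density theorem the matching factorization patterns would occur for a proportion of primes equal to their share of the group: C_6 (6T1) additionally contains elements of type 6 (2 of its 6 elements, about 33% of primes); D_6 (6T3) additionally contains elements of type 6, 2+2+1+1 (5 of its 12 elements, about 42% of primes); C_3 x S_3 (6T5) additionally contains elements of type 6, 3+1+1+1 (10 of its 18 elements, about 56% of primes); A_4 x C_2 (6T6) additionally contains elements of type 6, 2+2+1+1, 2+1+1+1+1 (14 of its 24 elements, about 58% of primes); S_4 (6T8) additionally contains elements of type 4+1+1, 2+2+1+1 (9 of its 24 elements, about 38% of primes); S_3 x S_3 (6T9) additionally contains elements of type 6, 3+1+1+1, 2+2+1+1 (25 of its 36 elements, about 69% of primes); S_4 x C_2 (6T11) additionally contains elements of type 6, 4+2, 4+1+1, 2+2+1+1, 2+1+1+1+1 (32 of its 48 elements, about 67% of primes); (S_3 x S_3) : C_2 (6T13) additionally contains elements of type 6, 4+2, 3+2+1, 3+1+1+1, 2+2+1+1, 2+1+1+1+1 (61 of its 72 elements, about 85% of primes); PGL(2,5) (6T14) additionally contains elements of type 6, 5+1, 4+1+1, 2+2+1+1 (89 of its 120 elements, about 74% of primes); S_6 (6T16) additionally contains elements of type 6, 5+1, 4+2, 4+1+1, 3+2+1, 3+1+1+1, 2+2+1+1, 2+1+1+1+1 (664 of its 720 elements, about 92% of primes). None of the 23 primes tested shows any such pattern (for each of these groups the chance of that is below 10^-4), which rules them out. Hence G = S_3 (6T2), of order 6.

S_3 (also written S3)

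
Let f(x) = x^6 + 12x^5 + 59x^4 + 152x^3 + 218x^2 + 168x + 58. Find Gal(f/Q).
S_4, S_4(6c), the S_4-action on 6 points not in A_6

The polynomial f is an irreducible sextic over Q, so G = Gal(f/Q) is one of the 16 transitive subgroups 6T1, ..., 6T16 of S_6. The discriminant of f is -5120000, which is not a perfect square, so G is not contained in A_6. The transitive groups of degree 6 not contained in A_6 are: C_6 (6T1, order 6), S_3 (6T2, order 6), D_6 (6T3, order 12), C_3 x S_3 (6T5, order 18), A_4 x C_2 (6T6, order 24), S_4 (6T8, order 24), S_3 x S_3 (6T9, order 36), S_4 x C_2 (6T11, order 48), (S_3 x S_3) : C_2 (6T13, order 72), PGL(2,5) (6T14, order 120), S_6 (6T16, order 720). By Dedekind's theorem, for a prime p not dividing disc(f) the degrees of the irreducible factors of f mod p form the cycle type of an element of G. Factoring f modulo the 22 such primes p <= 89 (skipping 2, 5, which divide the discriminant), each new pattern first appears at: mod 3: f = (x^3 + x^2 + x + 2)(x^3 + 2x^2 + 2x + 2), pattern 3+3; mod 7: f = (x^2 + 3x + 1)(x^2 + 4x + 6)(x^2 + 5x + 5), pattern 2+2+2; mod 13: f = (x + 6)(x + 11)(x^4 + 8x^3 + x + 6), pattern 4+1+1; mod 43: f = (x + 14)(x + 33)(x^2 + 4x + 8)(x^2 + 4x + 14), pattern 2+2+1+1. No other pattern occurs in this range, so the set of observed cycle types is {3+3, 2+2+2, 4+1+1, 2+2+1+1}. The candidates containing elements of all these cycle types are S_4 (6T8) of order 24, S_4 x C_2 (6T11) of order 48, PGL(2,5) (6T14) of order 120, S_6 (6T16) of order 720; the others are excluded. The observed types are precisely the cycle types that occur in S_4 (6T8) (apart from the identity). Each of the other remaining candidates has further cycle types, and by the Chebotarev density theorem the matching factorization patterns would occur for a proportion of primes equal to their share of the group: S_4 x C_2 (6T11) additionally contains elements of type 6, 4+2, 2+1+1+1+1 (17 of its 48 elements, about 35% of primes); PGL(2,5) (6T14) additionally contains elements of type 6, 5+1 (44 of its 120 elements, about 37% of primes); S_6 (6T16) additionally contains elements of type 6, 5+1, 4+2, 3+2+1, 3+1+1+1, 2+1+1+1+1 (529 of its 720 elements, about 73% of primes). None of the 22 primes tested shows any such pattern (for each of these groups the chance of that is below 10^-4), which rules them out. Hence G = S_4 (6T8), of order 24.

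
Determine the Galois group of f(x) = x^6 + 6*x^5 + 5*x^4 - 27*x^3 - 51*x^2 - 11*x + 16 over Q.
The polynomial f is an irreducible sextic over Q, so G = Gal(f/Q) is one of the 16 transitive subgroups 6T1, ..., 6T16 of S_6. The discriminant of f is 30991489 = 5567^2, a perfect square, so G is contained in A_6. The transitive groups of degree 6 contained in A_6 are: A_4 (6T4, order 12), S_4 (6T7, order 24), (C_3 x C_3) : C_4 (6T10, order 36), PSL(2,5) (6T12, order 60), A_6 (6T15, order 360). By Dedekind's theorem, for a prime p not dividing disc(f) the degrees of the irreducible factors of f mod p form the cycle type of an element of G. Factoring f modulo the 21 such primes p <= 79 (skipping 19, which divides the discriminant), each new pattern first appears at: mod 2: f = (x)(x^5 + x^3 + x^2 + x + 1), pattern 5+1; mod 7: f = (x^3 + x^2 + 3x + 1)(x^3 + 5x^2 + 4x + 2), pattern 3+3; mod 61: f = (x + 38)(x + 60)(x^2 + 13x + 60)(x^2 + 17x + 55), pattern 2+2+1+1. No other pattern occurs in this range, so the set of observed cycle types is {5+1, 3+3, 2+2+1+1}. The candidates containing elements of all these cycle types are PSL(2,5) (6T12) of order 60, A_6 (6T15) of order 360; the others are excluded. The observed types are precisely the cycle types that occur in PSL(2,5) (6T12) (apart from the identity). Each of the other remaining candidates has further cycle types, and by the Chebotarev density theorem the matching factorization patterns would occur for a proportion of primes equal to their share of the group: A_6 (6T15) additionally contains elements of type 4+2, 3+1+1+1 (130 of its 360 elements, about 36% of primes). None of the 21 primes tested shows any such pattern (for each of these groups the chance of that is below 10^-4), which rules them out. Hence G = PSL(2,5) (6T12), of order 60.

PSL(2,5) (order 60)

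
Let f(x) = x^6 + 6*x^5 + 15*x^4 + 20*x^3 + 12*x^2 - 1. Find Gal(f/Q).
A_4 x C_2 (also written A4xC2)

The polynomial f is an irreducible sextic over Q, so G = Gal(f/Q) is one of the 16 transitive subgroups 6T1, ..., 6T16 of S_6. The discriminant of f is -419904, which is not a perfect square, so G is not contained in A_6. The transitive groups of degree 6 not contained in A_6 are: C_6 (6T1, order 6), S_3 (6T2, order 6), D_6 (6T3, order 12), C_3 x S_3 (6T5, order 18), A_4 x C_2 (6T6, order 24), S_4 (6T8, order 24), S_3 x S_3 (6T9, order 36), S_4 x C_2 (6T11, order 48), (S_3 x S_3) : C_2 (6T13, order 72), PGL(2,5) (6T14, order 120), S_6 (6T16, order 720). By Dedekind's theorem, for a prime p not dividing disc(f) the degrees of the irreducible factors of f mod p form the cycle type of an element of G. Factoring f modulo the 33 such primes p <= 149 (skipping 2, 3, which divide the discriminant), each new pattern first appears at: mod 5: f = (x^3 + 4x + 3)(x^3 + x^2 + x + 3), pattern 3+3; mod 7: f = (x^6 + 6x^5 + x^4 + 6x^3 + 5x^2 + 6), pattern 6; mod 17: f = (x + 9)(x + 10)(x^2 + 2x + 4)(x^2 + 2x + 11), pattern 2+2+1+1; mod 19: f = (x + 4)(x + 9)(x + 12)(x + 17)(x^2 + 2x + 17), pattern 2+1+1+1+1; mod 71: f = (x^2 + 2x + 17)(x^2 + 2x + 26)(x^2 + 2x + 31), pattern 2+2+2. No other pattern occurs in this range, so the set of observed cycle types is {3+3, 6, 2+2+1+1, 2+1+1+1+1, 2+2+2}. The candidates containing elements of all these cycle types are A_4 x C_2 (6T6) of order 24, S_4 x C_2 (6T11) of order 48, (S_3 x S_3) : C_2 (6T13) of order 72, S_6 (6T16) of order 720; the others are excluded. The observed types are precisely the cycle types that occur in A_4 x C_2 (6T6) (apart from the identity). Each of the other remaining candidates has further cycle types, and by the Chebotarev density theorem the matching factorization patterns would occur for a proportion of primes equal to their share of the group: S_4 x C_2 (6T11) additionally contains elements of type 4+2, 4+1+1 (12 of its 48 elements, about 25% of primes); (S_3 x S_3) : C_2 (6T13) additionally contains elements of type 4+2, 3+2+1, 3+1+1+1 (34 of its 72 elements, about 47% of primes); S_6 (6T16) additionally contains elements of type 5+1, 4+2, 4+1+1, 3+2+1, 3+1+1+1 (484 of its 720 elements, about 67% of primes). None of the 33 primes tested shows any such pattern (for each of these groups the chance of that is below 10^-4), which rules them out. Hence G = A_4 x C_2 (6T6), of order 24.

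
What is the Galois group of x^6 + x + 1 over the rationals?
S_6

The polynomial f is an irreducible sextic over Q, so G = Gal(f/Q) is one of the 16 transitive subgroups 6T1, ..., 6T16 of S_6. The discriminant of f is -43531, which is not a perfect square, so G is not contained in A_6. The transitive groups of degree 6 not contained in A_6 are: C_6 (6T1, order 6), S_3 (6T2, order 6), D_6 (6T3, order 12), C_3 x S_3 (6T5, order 18), A_4 x C_2 (6T6, order 24), S_4 (6T8, order 24), S_3 x S_3 (6T9, order 36), S_4 x C_2 (6T11, order 48), (S_3 x S_3) : C_2 (6T13, order 72), PGL(2,5) (6T14, order 120), S_6 (6T16, order 720). By Dedekind's theorem, for a prime p not dividing disc(f) the degrees of the irreducible factors of f mod p form the cycle type of an element of G. Factoring f modulo the 4 such primes p <= 7, each new pattern first appears at: mod 2: f = (x^6 + x + 1), pattern 6; mod 3: f = (x + 2)(x^2 + 2x + 2)(x^3 + 2x^2 + x + 1), pattern 3+2+1; mod 5: f = (x^3 + 2x^2 + 4x + 4)(x^3 + 3x^2 + 4), pattern 3+3; mod 7: f = (x + 2)(x^5 + 5x^4 + 4x^3 + 6x^2 + 2x + 4), pattern 5+1. No other pattern occurs in this range, so the set of observed cycle types is {6, 3+2+1, 3+3, 5+1}. Among the candidates above, the only group containing elements of all these cycle types is S_6 (6T16); every other candidate lacks at least one of them. Hence G = S_6 (6T16), of order 720.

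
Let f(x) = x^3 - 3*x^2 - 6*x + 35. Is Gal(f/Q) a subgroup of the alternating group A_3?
The polynomial is irreducible of degree 3 over Q. Its discriminant is -16767, which is not a perfect square. A Galois group lies in the alternating group exactly when the discriminant is a square in Q, so the Galois group (S_3) is not contained in A_3.

No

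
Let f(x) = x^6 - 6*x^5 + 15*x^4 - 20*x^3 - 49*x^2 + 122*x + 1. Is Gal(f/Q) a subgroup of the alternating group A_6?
No

The polynomial is irreducible of degree 6 over Q. Its discriminant is -3603718079512576, which is not a perfect square. A Galois group lies in the alternating group exactly when the discriminant is a square in Q, so the Galois group (S_4 x C_2) is not contained in A_6.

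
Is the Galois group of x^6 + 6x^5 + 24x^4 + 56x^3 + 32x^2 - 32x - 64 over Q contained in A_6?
The polynomial is irreducible of degree 6 over Q. Its discriminant is 870211913777152, which is not a perfect square. A Galois group lies in the alternating group exactly when the discriminant is a square in Q, so the Galois group (S_4) is not contained in A_6.

No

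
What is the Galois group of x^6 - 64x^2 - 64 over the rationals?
S_4, S_4(6d), the S_4-action on 6 points inside A_6

The polynomial f is an irreducible sextic over Q, so G = Gal(f/Q) is one of the 16 transitive subgroups 6T1, ..., 6T16 of S_6. The discriminant of f is 3603718079512576 = 60030976^2, a perfect square, so G is contained in A_6. The transitive groups of degree 6 contained in A_6 are: A_4 (6T4, order 12), S_4 (6T7, order 24), (C_3 x C_3) : C_4 (6T10, order 36), PSL(2,5) (6T12, order 60), A_6 (6T15, order 360). By Dedekind's theorem, for a prime p not dividing disc(f) the degrees of the irreducible factors of f mod p form the cycle type of an element of G. Factoring f modulo the 79 such primes p <= 419 (skipping 2, 229, which divide the discriminant), each new pattern first appears at: mod 3: f = (x^3 + x^2 + 2x + 1)(x^3 + 2x^2 + 2x + 2), pattern 3+3; mod 7: f = (x^2 + 2)(x^4 + 5x^2 + 3), pattern 4+2; mod 23: f = (x + 5)(x + 18)(x^2 + 2x + 3)(x^2 + 21x + 3), pattern 2+2+1+1; mod 193: f = (x + 7)(x + 13)(x + 19)(x + 174)(x + 180)(x + 186), pattern 1+1+1+1+1+1. No other pattern occurs in this range, so the set of observed cycle types is {3+3, 4+2, 2+2+1+1, 1+1+1+1+1+1}. The candidates containing elements of all these cycle types are S_4 (6T7) of order 24, (C_3 x C_3) : C_4 (6T10) of order 36, A_6 (6T15) of order 360; the others are excluded. The observed types are precisely the cycle types that occur in S_4 (6T7). Each of the other remaining candidates has further cycle types, and by the Chebotarev density theorem the matching factorization patterns would occur for a proportion of primes equal to their share of the group: (C_3 x C_3) : C_4 (6T10) additionally contains elements of type 3+1+1+1 (4 of its 36 elements, about 11% of primes); A_6 (6T15) additionally contains elements of type 5+1, 3+1+1+1 (184 of its 360 elements, about 51% of primes). None of the 79 primes tested shows any such pattern (for each of these groups the chance of that is below 10^-4), which rules them out. Hence G = S_4 (6T7), of order 24.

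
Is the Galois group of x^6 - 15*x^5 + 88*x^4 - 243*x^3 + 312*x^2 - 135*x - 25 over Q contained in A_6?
No

The polynomial is irreducible of degree 6 over Q. Its discriminant is 54786284800, which is not a perfect square. A Galois group lies in the alternating group exactly when the discriminant is a square in Q, so the Galois group (S_4) is not contained in A_6.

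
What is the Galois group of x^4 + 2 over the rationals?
The polynomial is an irreducible quartic over Q and its discriminant is 2048, which is not a perfect square, so the Galois group is not contained in A_4. The resolvent cubic y^3 - 8*y has exactly one rational root, so the Galois group is C_4 or D_4. The quartic remains irreducible over Q(sqrt(disc)), so the group is D_4.

D_4 (order 8)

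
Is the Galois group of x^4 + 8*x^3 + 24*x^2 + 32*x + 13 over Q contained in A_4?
The polynomial is irreducible of degree 4 over Q. Its discriminant is -6912, which is not a perfect square. A Galois group lies in the alternating group exactly when the discriminant is a square in Q, so the Galois group (D_4) is not contained in A_4.

No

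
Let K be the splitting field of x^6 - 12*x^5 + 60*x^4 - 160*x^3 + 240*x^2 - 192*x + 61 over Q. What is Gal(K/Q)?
D_6

The polynomial f is an irreducible sextic over Q, so G = Gal(f/Q) is one of the 16 transitive subgroups 6T1, ..., 6T16 of S_6. The discriminant of f is 11337408, which is not a perfect square, so G is not contained in A_6. The transitive groups of degree 6 not contained in A_6 are: C_6 (6T1, order 6), S_3 (6T2, order 6), D_6 (6T3, order 12), C_3 x S_3 (6T5, order 18), A_4 x C_2 (6T6, order 24), S_4 (6T8, order 24), S_3 x S_3 (6T9, order 36), S_4 x C_2 (6T11, order 48), (S_3 x S_3) : C_2 (6T13, order 72), PGL(2,5) (6T14, order 120), S_6 (6T16, order 720). By Dedekind's theorem, for a prime p not dividing disc(f) the degrees of the irreducible factors of f mod p form the cycle type of an element of G. Factoring f modulo the 79 such primes p <= 419 (skipping 2, 3, which divide the discriminant), each new pattern first appears at: mod 5: f = (x^2 + x + 2)(x^2 + 3x + 3)(x^2 + 4x + 1), pattern 2+2+2; mod 7: f = (x^6 + 2x^5 + 4x^4 + x^3 + 2x^2 + 4x + 5), pattern 6; mod 11: f = (x + 1)(x + 6)(x^2 + 4x + 8)(x^2 + 10x + 7), pattern 2+2+1+1; mod 13: f = (x^3 + 7x^2 + 12x + 1)(x^3 + 7x^2 + 12x + 9), pattern 3+3; mod 61: f = (x)(x + 24)(x + 26)(x + 31)(x + 33)(x + 57), pattern 1+1+1+1+1+1. No other pattern occurs in this range, so the set of observed cycle types is {2+2+2, 6, 2+2+1+1, 3+3, 1+1+1+1+1+1}. The candidates containing elements of all these cycle types are D_6 (6T3) of order 12, A_4 x C_2 (6T6) of order 24, S_3 x S_3 (6T9) of order 36, S_4 x C_2 (6T11) of order 48, (S_3 x S_3) : C_2 (6T13) of order 72, PGL(2,5) (6T14) of order 120, S_6 (6T16) of order 720; the others are excluded. The observed types are precisely the cycle types that occur in D_6 (6T3). Each of the other remaining candidates has further cycle types, and by the Chebotarev density theorem the matching factorization patterns would occur for a proportion of primes equal to their share of the group: A_4 x C_2 (6T6) additionally contains elements of type 2+1+1+1+1 (3 of its 24 elements, about 12% of primes); S_3 x S_3 (6T9) additionally contains elements of type 3+1+1+1 (4 of its 36 elements, about 11% of primes); S_4 x C_2 (6T11) additionally contains elements of type 4+2, 4+1+1, 2+1+1+1+1 (15 of its 48 elements, about 31% of primes); (S_3 x S_3) : C_2 (6T13) additionally contains elements of type 4+2, 3+2+1, 3+1+1+1, 2+1+1+1+1 (40 of its 72 elements, about 56% of primes); PGL(2,5) (6T14) additionally contains elements of type 5+1, 4+1+1 (54 of its 120 elements, about 45% of primes); S_6 (6T16) additionally contains elements of type 5+1, 4+2, 4+1+1, 3+2+1, 3+1+1+1, 2+1+1+1+1 (499 of its 720 elements, about 69% of primes). None of the 79 primes tested shows any such pattern (for each of these groups the chance of that is below 10^-4), which rules them out. Hence G = D_6 (6T3), of order 12.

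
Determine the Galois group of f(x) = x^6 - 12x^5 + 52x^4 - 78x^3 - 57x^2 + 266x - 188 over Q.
The polynomial f is an irreducible sextic over Q, so G = Gal(f/Q) is one of the 16 transitive subgroups 6T1, ..., 6T16 of S_6. The discriminant of f is 454513278976 = 674176^2, a perfect square, so G is contained in A_6. The transitive groups of degree 6 contained in A_6 are: A_4 (6T4, order 12), S_4 (6T7, order 24), (C_3 x C_3) : C_4 (6T10, order 36), PSL(2,5) (6T12, order 60), A_6 (6T15, order 360). By Dedekind's theorem, for a prime p not dividing disc(f) the degrees of the irreducible factors of f mod p form the cycle type of an element of G. Factoring f modulo the 79 such primes p <= 421 (skipping 2, 23, 229, which divide the discriminant), each new pattern first appears at: mod 3: f = (x^3 + x^2 + 2x + 1)(x^3 + 2x^2 + 1), pattern 3+3; mod 7: f = (x^2 + 2x + 5)(x^4 + 5x^2 + 3x + 3), pattern 4+2; mod 29: f = (x + 10)(x + 18)(x^2 + 21x + 28)(x^2 + 26x + 12), pattern 2+2+1+1; mod 193: f = (x + 55)(x + 62)(x + 82)(x + 95)(x + 127)(x + 146), pattern 1+1+1+1+1+1. No other pattern occurs in this range, so the set of observed cycle types is {3+3, 4+2, 2+2+1+1, 1+1+1+1+1+1}. The candidates containing elements of all these cycle types are S_4 (6T7) of order 24, (C_3 x C_3) : C_4 (6T10) of order 36, A_6 (6T15) of order 360; the others are excluded. The observed types are precisely the cycle types that occur in S_4 (6T7). Each of the other remaining candidates has further cycle types, and by the Chebotarev density theorem the matching factorization patterns would occur for a proportion of primes equal to their share of the group: (C_3 x C_3) : C_4 (6T10) additionally contains elements of type 3+1+1+1 (4 of its 36 elements, about 11% of primes); A_6 (6T15) additionally contains elements of type 5+1, 3+1+1+1 (184 of its 360 elements, about 51% of primes). None of the 79 primes tested shows any such pattern (for each of these groups the chance of that is below 10^-4), which rules them out. Hence G = S_4 (6T7), of order 24.

S_4, S_4(6d), the S_4-action on 6 points inside A_6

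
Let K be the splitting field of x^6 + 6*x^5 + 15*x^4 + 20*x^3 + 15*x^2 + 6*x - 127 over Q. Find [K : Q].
12

The degree of the splitting field over Q equals the order of the Galois group, so first determine the group. The polynomial f is an irreducible sextic over Q, so G = Gal(f/Q) is one of the 16 transitive subgroups 6T1, ..., 6T16 of S_6. The discriminant of f is 1603087953297408, which is not a perfect square, so G is not contained in A_6. The transitive groups of degree 6 not contained in A_6 are: C_6 (6T1, order 6), S_3 (6T2, order 6), D_6 (6T3, order 12), C_3 x S_3 (6T5, order 18), A_4 x C_2 (6T6, order 24), S_4 (6T8, order 24), S_3 x S_3 (6T9, order 36), S_4 x C_2 (6T11, order 48), (S_3 x S_3) : C_2 (6T13, order 72), PGL(2,5) (6T14, order 120), S_6 (6T16, order 720). By Dedekind's theorem, for a prime p not dividing disc(f) the degrees of the irreducible factors of f mod p form the cycle type of an element of G. Factoring f modulo the 79 such primes p <= 419 (skipping 2, 3, which divide the discriminant), each new pattern first appears at: mod 5: f = (x^2 + 2)(x^2 + 2x + 4)(x^2 + 4x + 1), pattern 2+2+2; mod 7: f = (x^3 + 3x^2 + 3x + 4)(x^3 + 3x^2 + 3x + 5), pattern 3+3; mod 13: f = (x^6 + 6x^5 + 2x^4 + 7x^3 + 2x^2 + 6x + 3), pattern 6; mod 17: f = (x + 8)(x + 11)(x^2 + 9x + 6)(x^2 + 12x + 9), pattern 2+2+1+1; mod 31: f = (x + 5)(x + 8)(x + 12)(x + 21)(x + 25)(x + 28), pattern 1+1+1+1+1+1. No other pattern occurs in this range, so the set of observed cycle types is {2+2+2, 3+3, 6, 2+2+1+1, 1+1+1+1+1+1}. The candidates containing elements of all these cycle types are D_6 (6T3) of order 12, A_4 x C_2 (6T6) of order 24, S_3 x S_3 (6T9) of order 36, S_4 x C_2 (6T11) of order 48, (S_3 x S_3) : C_2 (6T13) of order 72, PGL(2,5) (6T14) of order 120, S_6 (6T16) of order 720; the others are excluded. The observed types are precisely the cycle types that occur in D_6 (6T3). Each of the other remaining candidates has further cycle types, and by the Chebotarev density theorem the matching factorization patterns would occur for a proportion of primes equal to their share of the group: A_4 x C_2 (6T6) additionally contains elements of type 2+1+1+1+1 (3 of its 24 elements, about 12% of primes); S_3 x S_3 (6T9) additionally contains elements of type 3+1+1+1 (4 of its 36 elements, about 11% of primes); S_4 x C_2 (6T11) additionally contains elements of type 4+2, 4+1+1, 2+1+1+1+1 (15 of its 48 elements, about 31% of primes); (S_3 x S_3) : C_2 (6T13) additionally contains elements of type 4+2, 3+2+1, 3+1+1+1, 2+1+1+1+1 (40 of its 72 elements, about 56% of primes); PGL(2,5) (6T14) additionally contains elements of type 5+1, 4+1+1 (54 of its 120 elements, about 45% of primes); S_6 (6T16) additionally contains elements of type 5+1, 4+2, 4+1+1, 3+2+1, 3+1+1+1, 2+1+1+1+1 (499 of its 720 elements, about 69% of primes). None of the 79 primes tested shows any such pattern (for each of these groups the chance of that is below 10^-4), which rules them out. Hence G = D_6 (6T3), of order 12. The Galois group D_6 (6T3) has order 12, so the splitting field has degree 12 over Q.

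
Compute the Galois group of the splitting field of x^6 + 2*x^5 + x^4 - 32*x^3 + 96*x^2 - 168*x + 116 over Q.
The polynomial f is an irreducible sextic over Q, so G = Gal(f/Q) is one of the 16 transitive subgroups 6T1, ..., 6T16 of S_6. The discriminant of f is -1080641454080000, which is not a perfect square, so G is not contained in A_6. The transitive groups of degree 6 not contained in A_6 are: C_6 (6T1, order 6), S_3 (6T2, order 6), D_6 (6T3, order 12), C_3 x S_3 (6T5, order 18), A_4 x C_2 (6T6, order 24), S_4 (6T8, order 24), S_3 x S_3 (6T9, order 36), S_4 x C_2 (6T11, order 48), (S_3 x S_3) : C_2 (6T13, order 72), PGL(2,5) (6T14, order 120), S_6 (6T16, order 720). By Dedekind's theorem, for a prime p not dividing disc(f) the degrees of the irreducible factors of f mod p form the cycle type of an element of G. Factoring f modulo the 22 such primes p <= 89 (skipping 2, 5, which divide the discriminant), each new pattern first appears at: mod 3: f = (x^3 + 2x + 1)(x^3 + 2x^2 + 2x + 2), pattern 3+3; mod 7: f = (x^2 + x + 6)(x^2 + 3x + 5)(x^2 + 5x + 2), pattern 2+2+2; mod 13: f = (x + 8)(x + 11)(x^4 + 9x^3 + 2x^2 + 9x + 9), pattern 4+1+1; mod 43: f = (x + 34)(x + 39)(x^2 + 23x + 11)(x^2 + 35x + 32), pattern 2+2+1+1. No other pattern occurs in this range, so the set of observed cycle types is {3+3, 2+2+2, 4+1+1, 2+2+1+1}. The candidates containing elements of all these cycle types are S_4 (6T8) of order 24, S_4 x C_2 (6T11) of order 48, PGL(2,5) (6T14) of order 120, S_6 (6T16) of order 720; the others are excluded. The observed types are precisely the cycle types that occur in S_4 (6T8) (apart from the identity). Each of the other remaining candidates has further cycle types, and by the Chebotarev density theorem the matching factorization patterns would occur for a proportion of primes equal to their share of the group: S_4 x C_2 (6T11) additionally contains elements of type 6, 4+2, 2+1+1+1+1 (17 of its 48 elements, about 35% of primes); PGL(2,5) (6T14) additionally contains elements of type 6, 5+1 (44 of its 120 elements, about 37% of primes); S_6 (6T16) additionally contains elements of type 6, 5+1, 4+2, 3+2+1, 3+1+1+1, 2+1+1+1+1 (529 of its 720 elements, about 73% of primes). None of the 22 primes tested shows any such pattern (for each of these groups the chance of that is below 10^-4), which rules them out. Hence G = S_4 (6T8), of order 24.

S_4, S_4(6c), the S_4-action on 6 points not in A_6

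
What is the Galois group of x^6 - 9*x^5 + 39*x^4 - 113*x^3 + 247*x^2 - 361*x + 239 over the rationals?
6T1: C_6

The polynomial f is an irreducible sextic over Q, so G = Gal(f/Q) is one of the 16 transitive subgroups 6T1, ..., 6T16 of S_6. The discriminant of f is -71252957167, which is not a perfect square, so G is not contained in A_6. The transitive groups of degree 6 not contained in A_6 are: C_6 (6T1, order 6), S_3 (6T2, order 6), D_6 (6T3, order 12), C_3 x S_3 (6T5, order 18), A_4 x C_2 (6T6, order 24), S_4 (6T8, order 24), S_3 x S_3 (6T9, order 36), S_4 x C_2 (6T11, order 48), (S_3 x S_3) : C_2 (6T13, order 72), PGL(2,5) (6T14, order 120), S_6 (6T16, order 720). By Dedekind's theorem, for a prime p not dividing disc(f) the degrees of the irreducible factors of f mod p form the cycle type of an element of G. Factoring f modulo the 37 such primes p <= 173 (skipping 7, 29, 71, which divide the discriminant), each new pattern first appears at: mod 2: f = (x^3 + x + 1)(x^3 + x^2 + 1), pattern 3+3; mod 3: f = (x^6 + x^3 + x^2 + 2x + 2), pattern 6; mod 13: f = (x^2 + 7x + 11)(x^2 + 11x + 9)(x^2 + 12x + 12), pattern 2+2+2; mod 43: f = (x + 4)(x + 9)(x + 13)(x + 23)(x + 29)(x + 42), pattern 1+1+1+1+1+1. No other pattern occurs in this range, so the set of observed cycle types is {3+3, 6, 2+2+2, 1+1+1+1+1+1}. The candidates containing elements of all these cycle types are C_6 (6T1) of order 6, D_6 (6T3) of order 12, C_3 x S_3 (6T5) of order 18, A_4 x C_2 (6T6) of order 24, S_3 x S_3 (6T9) of order 36, S_4 x C_2 (6T11) of order 48, (S_3 x S_3) : C_2 (6T13) of order 72, PGL(2,5) (6T14) of order 120, S_6 (6T16) of order 720; the others are excluded. The observed types are precisely the cycle types that occur in C_6 (6T1). Each of the other remaining candidates has further cycle types, and by the Chebotarev density theorem the matching factorization patterns would occur for a proportion of primes equal to their share of the group: D_6 (6T3) additionally contains elements of type 2+2+1+1 (3 of its 12 elements, about 25% of primes); C_3 x S_3 (6T5) additionally contains elements of type 3+1+1+1 (4 of its 18 elements, about 22% of primes); A_4 x C_2 (6T6) additionally contains elements of type 2+2+1+1, 2+1+1+1+1 (6 of its 24 elements, about 25% of primes); S_3 x S_3 (6T9) additionally contains elements of type 3+1+1+1, 2+2+1+1 (13 of its 36 elements, about 36% of primes); S_4 x C_2 (6T11) additionally contains elements of type 4+2, 4+1+1, 2+2+1+1, 2+1+1+1+1 (24 of its 48 elements, about 50% of primes); (S_3 x S_3) : C_2 (6T13) additionally contains elements of type 4+2, 3+2+1, 3+1+1+1, 2+2+1+1, 2+1+1+1+1 (49 of its 72 elements, about 68% of primes); PGL(2,5) (6T14) additionally contains elements of type 5+1, 4+1+1, 2+2+1+1 (69 of its 120 elements, about 58% of primes); S_6 (6T16) additionally contains elements of type 5+1, 4+2, 4+1+1, 3+2+1, 3+1+1+1, 2+2+1+1, 2+1+1+1+1 (544 of its 720 elements, about 76% of primes). None of the 37 primes tested shows any such pattern (for each of these groups the chance of that is below 10^-4), which rules them out. Hence G = C_6 (6T1), of order 6.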